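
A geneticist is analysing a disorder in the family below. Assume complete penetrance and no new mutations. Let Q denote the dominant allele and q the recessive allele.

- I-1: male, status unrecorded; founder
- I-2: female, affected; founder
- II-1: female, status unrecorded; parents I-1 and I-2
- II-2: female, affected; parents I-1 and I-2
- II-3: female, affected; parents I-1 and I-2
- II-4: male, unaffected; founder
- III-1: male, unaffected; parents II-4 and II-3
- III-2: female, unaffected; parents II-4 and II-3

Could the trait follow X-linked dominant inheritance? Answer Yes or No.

Yes

A consistent assignment under X-linked dominant exists: I-1 X^Q Y, I-2 X^Q X^q, II-1 X^Q X^Q, II-2 X^Q X^Q, II-3 X^Q X^q, II-4 X^q Y, III-1 X^q Y, III-2 X^q X^q.
In this assignment every recorded phenotype matches its genotype and every non-founder's genotype is obtainable from its parents' genotypes, so the pedigree is consistent.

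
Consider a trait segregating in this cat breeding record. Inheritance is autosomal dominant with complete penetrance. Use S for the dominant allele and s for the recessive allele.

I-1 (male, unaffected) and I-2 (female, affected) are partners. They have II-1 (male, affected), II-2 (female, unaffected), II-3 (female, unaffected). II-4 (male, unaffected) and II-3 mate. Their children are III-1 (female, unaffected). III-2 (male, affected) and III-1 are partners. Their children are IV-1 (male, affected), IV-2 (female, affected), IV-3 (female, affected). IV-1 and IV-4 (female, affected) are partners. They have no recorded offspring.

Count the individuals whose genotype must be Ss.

5

Obligate heterozygotes: I-2 is affected so carries S and passed s to II-2 (ss), so I-2 is Ss; II-1 is affected so carries S and received s from I-1 (ss), so II-1 is Ss; IV-1 is affected so carries S and received s from III-1 (ss), so IV-1 is Ss; IV-2 is affected so carries S and received s from III-1 (ss), so IV-2 is Ss; IV-3 is affected so carries S and received s from III-1 (ss), so IV-3 is Ss.
Every other individual is either homozygous by phenotype or has at least one consistent homozygous assignment, so the count is 5.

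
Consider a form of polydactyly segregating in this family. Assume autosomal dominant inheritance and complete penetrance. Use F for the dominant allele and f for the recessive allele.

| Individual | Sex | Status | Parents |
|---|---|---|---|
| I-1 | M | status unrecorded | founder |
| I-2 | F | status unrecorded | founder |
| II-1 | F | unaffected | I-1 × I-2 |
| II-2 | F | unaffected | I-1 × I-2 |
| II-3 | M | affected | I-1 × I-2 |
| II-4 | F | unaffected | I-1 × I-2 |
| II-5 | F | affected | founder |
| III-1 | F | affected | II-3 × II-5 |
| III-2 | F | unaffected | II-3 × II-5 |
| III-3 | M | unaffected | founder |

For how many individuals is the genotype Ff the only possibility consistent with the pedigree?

2

Obligate heterozygotes: II-3 is affected so carries F and passed f to III-2 (ff), so II-3 is Ff; II-5 is affected so carries F and passed f to III-2 (ff), so II-5 is Ff.
Every other individual is either homozygous by phenotype or has at least one consistent homozygous assignment, so the count is 2.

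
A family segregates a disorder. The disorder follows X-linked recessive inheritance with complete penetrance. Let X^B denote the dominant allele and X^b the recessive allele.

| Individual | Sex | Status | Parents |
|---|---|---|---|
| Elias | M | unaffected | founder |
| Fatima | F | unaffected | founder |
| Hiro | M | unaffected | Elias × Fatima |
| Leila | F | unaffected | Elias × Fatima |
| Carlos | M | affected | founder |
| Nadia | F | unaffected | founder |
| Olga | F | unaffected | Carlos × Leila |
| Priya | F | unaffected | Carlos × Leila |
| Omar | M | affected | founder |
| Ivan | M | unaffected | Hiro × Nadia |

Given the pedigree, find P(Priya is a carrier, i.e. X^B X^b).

Priya is unaffected so carries B and received b from Carlos (X^b Y), so Priya is X^B X^b, giving P(X^B X^b) = 1.

1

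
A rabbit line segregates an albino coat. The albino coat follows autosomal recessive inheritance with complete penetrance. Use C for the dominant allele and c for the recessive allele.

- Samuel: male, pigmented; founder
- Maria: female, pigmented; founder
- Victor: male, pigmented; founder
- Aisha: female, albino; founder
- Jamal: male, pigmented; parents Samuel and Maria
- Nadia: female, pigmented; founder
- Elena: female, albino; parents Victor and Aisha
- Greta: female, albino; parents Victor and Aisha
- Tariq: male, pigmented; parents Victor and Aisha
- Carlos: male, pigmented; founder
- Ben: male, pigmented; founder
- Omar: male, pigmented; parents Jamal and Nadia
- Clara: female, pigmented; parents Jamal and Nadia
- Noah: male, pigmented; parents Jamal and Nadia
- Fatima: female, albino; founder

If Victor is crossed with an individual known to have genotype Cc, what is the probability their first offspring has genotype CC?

Victor is pigmented so carries C and passed c to Elena (cc), so Victor is Cc.
The cross gives 1/4 CC : 1/2 Cc : 1/4 cc, so P(offspring has genotype CC) = 1/4.

1/4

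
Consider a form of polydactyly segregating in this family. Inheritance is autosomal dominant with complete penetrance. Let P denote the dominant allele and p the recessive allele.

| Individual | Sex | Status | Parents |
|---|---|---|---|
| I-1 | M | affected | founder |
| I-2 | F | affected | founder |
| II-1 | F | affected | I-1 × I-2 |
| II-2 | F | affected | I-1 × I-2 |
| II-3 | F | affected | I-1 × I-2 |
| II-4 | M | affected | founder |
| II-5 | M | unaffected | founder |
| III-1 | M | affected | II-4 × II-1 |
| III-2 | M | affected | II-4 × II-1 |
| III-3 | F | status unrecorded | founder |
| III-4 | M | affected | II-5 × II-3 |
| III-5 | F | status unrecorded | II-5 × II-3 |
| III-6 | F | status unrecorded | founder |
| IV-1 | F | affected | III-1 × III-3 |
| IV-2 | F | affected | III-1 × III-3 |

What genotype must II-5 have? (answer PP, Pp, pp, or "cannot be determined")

pp

II-5 is unaffected, so II-5 is pp.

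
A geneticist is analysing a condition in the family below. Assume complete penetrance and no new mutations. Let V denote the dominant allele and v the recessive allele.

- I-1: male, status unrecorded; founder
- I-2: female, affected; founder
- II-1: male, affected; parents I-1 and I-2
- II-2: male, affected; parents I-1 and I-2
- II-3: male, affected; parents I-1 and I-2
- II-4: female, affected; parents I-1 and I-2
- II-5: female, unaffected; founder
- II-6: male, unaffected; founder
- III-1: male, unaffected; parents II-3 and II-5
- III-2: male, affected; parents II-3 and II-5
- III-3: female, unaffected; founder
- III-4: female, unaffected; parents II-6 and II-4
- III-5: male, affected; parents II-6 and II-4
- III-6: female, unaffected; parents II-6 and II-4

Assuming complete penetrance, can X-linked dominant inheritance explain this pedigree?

No

Under X-linked dominant, III-2 (affected, male) cannot arise from II-3 (affected) × II-5 (unaffected).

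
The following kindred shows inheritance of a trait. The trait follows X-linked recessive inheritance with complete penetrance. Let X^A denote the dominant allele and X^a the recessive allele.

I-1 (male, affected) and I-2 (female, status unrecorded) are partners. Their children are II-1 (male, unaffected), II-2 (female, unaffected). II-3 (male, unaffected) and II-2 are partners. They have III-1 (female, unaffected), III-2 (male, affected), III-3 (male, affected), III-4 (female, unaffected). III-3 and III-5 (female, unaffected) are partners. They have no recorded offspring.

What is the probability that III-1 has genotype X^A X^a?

1/2

II-3 is unaffected, so II-3 is X^A Y.
II-2 is unaffected so carries A and received a from I-1 (X^a Y), so II-2 is X^A X^a.
Their cross gives offspring ratios 1/2 X^A X^A : 1/2 X^A X^a. Conditioning on III-1 being unaffected, P(X^A X^a) = 1/2 / 1 = 1/2.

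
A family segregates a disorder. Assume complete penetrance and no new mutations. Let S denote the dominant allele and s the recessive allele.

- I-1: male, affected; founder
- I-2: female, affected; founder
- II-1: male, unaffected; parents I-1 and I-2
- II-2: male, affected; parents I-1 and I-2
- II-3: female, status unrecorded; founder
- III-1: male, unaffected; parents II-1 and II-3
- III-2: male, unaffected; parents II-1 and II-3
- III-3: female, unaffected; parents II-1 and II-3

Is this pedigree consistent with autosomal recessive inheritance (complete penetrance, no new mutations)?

Under autosomal recessive, II-1 (unaffected, male) cannot arise from I-1 (affected) × I-2 (affected).

No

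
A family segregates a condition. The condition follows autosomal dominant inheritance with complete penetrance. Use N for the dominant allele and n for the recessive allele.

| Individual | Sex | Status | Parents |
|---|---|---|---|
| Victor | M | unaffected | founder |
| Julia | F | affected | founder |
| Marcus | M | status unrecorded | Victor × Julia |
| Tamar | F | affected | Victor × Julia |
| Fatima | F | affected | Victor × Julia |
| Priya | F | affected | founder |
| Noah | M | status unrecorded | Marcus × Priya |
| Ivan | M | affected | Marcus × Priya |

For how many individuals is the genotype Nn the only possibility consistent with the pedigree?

Obligate heterozygotes: Tamar is affected so carries N and received n from Victor (nn), so Tamar is Nn; Fatima is affected so carries N and received n from Victor (nn), so Fatima is Nn.
Every other individual is either homozygous by phenotype or has at least one consistent homozygous assignment, so the count is 2.

2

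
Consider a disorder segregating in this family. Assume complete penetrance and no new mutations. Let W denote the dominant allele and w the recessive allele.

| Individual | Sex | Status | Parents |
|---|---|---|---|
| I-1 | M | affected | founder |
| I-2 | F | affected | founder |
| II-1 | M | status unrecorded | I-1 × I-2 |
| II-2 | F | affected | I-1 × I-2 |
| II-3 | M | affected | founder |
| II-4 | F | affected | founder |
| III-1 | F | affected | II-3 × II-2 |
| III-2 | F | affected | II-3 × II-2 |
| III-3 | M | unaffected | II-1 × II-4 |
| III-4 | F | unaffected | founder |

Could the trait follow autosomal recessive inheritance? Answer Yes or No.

No

No assignment of genotypes under autosomal recessive satisfies every parent–offspring relationship, so the pedigree is inconsistent.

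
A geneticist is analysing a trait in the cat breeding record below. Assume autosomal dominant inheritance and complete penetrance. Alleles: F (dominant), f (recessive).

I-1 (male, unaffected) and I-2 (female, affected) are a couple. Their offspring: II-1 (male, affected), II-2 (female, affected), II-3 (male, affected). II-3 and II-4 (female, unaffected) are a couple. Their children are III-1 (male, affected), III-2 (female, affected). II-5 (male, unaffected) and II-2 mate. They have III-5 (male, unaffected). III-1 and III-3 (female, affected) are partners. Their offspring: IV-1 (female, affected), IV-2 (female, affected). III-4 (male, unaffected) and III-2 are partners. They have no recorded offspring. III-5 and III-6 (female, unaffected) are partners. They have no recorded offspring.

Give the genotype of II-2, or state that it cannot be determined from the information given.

From phenotype alone, II-2 is FF or Ff.
II-2 is affected so carries F and received f from I-1 (ff), so II-2 is Ff.

Ff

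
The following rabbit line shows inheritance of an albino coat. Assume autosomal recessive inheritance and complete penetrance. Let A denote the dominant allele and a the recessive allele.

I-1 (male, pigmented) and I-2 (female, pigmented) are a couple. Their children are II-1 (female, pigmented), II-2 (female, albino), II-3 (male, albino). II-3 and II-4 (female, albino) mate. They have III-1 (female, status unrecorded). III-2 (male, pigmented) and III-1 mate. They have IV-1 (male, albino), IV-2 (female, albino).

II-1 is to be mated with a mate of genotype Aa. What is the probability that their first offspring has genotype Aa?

I-1 is pigmented so carries A and passed a to II-2 (aa), so I-1 is Aa.
I-2 is pigmented so carries A and passed a to II-2 (aa), so I-2 is Aa.
II-1 is a pigmented offspring of I-1 (Aa) × I-2 (Aa), whose cross gives 1/4 AA : 1/2 Aa : 1/4 aa; conditioning on being pigmented, II-1 is AA with probability 1/3, Aa with probability 2/3.
Summing over parental genotype combinations, P(offspring has genotype Aa) = 1/3·1/2 + 2/3·1/2 = 1/2.

1/2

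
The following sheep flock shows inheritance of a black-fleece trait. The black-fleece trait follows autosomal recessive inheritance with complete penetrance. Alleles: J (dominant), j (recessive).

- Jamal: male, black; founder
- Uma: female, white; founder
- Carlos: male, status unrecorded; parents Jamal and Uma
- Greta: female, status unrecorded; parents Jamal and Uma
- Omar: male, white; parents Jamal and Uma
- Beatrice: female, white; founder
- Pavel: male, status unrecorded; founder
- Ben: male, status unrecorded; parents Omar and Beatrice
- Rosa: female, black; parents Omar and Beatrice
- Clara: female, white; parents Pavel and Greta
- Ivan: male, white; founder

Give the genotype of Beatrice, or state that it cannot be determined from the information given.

From phenotype alone, Beatrice is JJ or Jj.
Beatrice is white so carries J and passed j to Rosa (jj), so Beatrice is Jj.

Jj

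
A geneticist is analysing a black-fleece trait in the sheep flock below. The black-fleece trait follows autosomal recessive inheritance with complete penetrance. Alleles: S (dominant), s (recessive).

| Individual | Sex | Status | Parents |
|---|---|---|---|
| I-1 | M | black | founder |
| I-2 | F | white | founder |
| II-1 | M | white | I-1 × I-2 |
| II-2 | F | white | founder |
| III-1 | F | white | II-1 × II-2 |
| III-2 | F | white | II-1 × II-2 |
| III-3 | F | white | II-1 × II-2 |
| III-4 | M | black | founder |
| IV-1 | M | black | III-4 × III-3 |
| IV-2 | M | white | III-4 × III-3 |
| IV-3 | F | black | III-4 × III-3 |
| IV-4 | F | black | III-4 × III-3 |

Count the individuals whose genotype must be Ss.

3

Obligate heterozygotes: II-1 is white so carries S and received s from I-1 (ss), so II-1 is Ss; III-3 is white so carries S and passed s to IV-1 (ss), so III-3 is Ss; IV-2 is white so carries S and received s from III-4 (ss), so IV-2 is Ss.
Every other individual is either homozygous by phenotype or has at least one consistent homozygous assignment, so the count is 3.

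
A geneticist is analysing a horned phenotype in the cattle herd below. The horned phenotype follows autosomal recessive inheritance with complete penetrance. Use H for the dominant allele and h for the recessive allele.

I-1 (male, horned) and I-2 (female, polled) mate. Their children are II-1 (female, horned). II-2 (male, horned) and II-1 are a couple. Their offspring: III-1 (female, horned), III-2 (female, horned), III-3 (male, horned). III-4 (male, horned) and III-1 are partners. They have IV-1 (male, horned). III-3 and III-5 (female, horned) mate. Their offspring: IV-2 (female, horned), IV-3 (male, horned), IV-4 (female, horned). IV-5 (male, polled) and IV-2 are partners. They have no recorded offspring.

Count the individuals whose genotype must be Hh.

1

Obligate heterozygotes: I-2 is polled so carries H and passed h to II-1 (hh), so I-2 is Hh.
Every other individual is either homozygous by phenotype or has at least one consistent homozygous assignment, so the count is 1.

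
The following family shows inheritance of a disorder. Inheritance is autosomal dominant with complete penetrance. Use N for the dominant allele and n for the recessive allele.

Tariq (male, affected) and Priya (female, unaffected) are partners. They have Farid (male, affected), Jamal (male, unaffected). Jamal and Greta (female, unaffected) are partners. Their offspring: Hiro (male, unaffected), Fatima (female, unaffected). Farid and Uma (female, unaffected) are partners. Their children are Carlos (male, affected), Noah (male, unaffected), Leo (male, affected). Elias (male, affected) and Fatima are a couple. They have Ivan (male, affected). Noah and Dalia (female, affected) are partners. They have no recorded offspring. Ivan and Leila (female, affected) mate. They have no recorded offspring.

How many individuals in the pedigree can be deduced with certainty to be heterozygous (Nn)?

5

Obligate heterozygotes: Tariq is affected so carries N and passed n to Jamal (nn), so Tariq is Nn; Farid is affected so carries N and received n from Priya (nn), so Farid is Nn; Carlos is affected so carries N and received n from Uma (nn), so Carlos is Nn; Leo is affected so carries N and received n from Uma (nn), so Leo is Nn; Ivan is affected so carries N and received n from Fatima (nn), so Ivan is Nn.
Every other individual is either homozygous by phenotype or has at least one consistent homozygous assignment, so the count is 5.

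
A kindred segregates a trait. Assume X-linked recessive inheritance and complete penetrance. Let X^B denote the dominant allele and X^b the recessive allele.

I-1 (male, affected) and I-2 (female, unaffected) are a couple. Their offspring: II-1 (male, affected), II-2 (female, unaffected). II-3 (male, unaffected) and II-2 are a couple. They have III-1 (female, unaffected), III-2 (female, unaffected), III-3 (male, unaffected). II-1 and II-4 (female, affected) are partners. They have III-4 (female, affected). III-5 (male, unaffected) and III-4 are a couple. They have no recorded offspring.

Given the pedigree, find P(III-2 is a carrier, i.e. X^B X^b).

II-3 is unaffected, so II-3 is X^B Y.
II-2 is unaffected so carries B and received b from I-1 (X^b Y), so II-2 is X^B X^b.
Their cross gives offspring ratios 1/2 X^B X^B : 1/2 X^B X^b. Conditioning on III-2 being unaffected, P(X^B X^b) = 1/2 / 1 = 1/2.

1/2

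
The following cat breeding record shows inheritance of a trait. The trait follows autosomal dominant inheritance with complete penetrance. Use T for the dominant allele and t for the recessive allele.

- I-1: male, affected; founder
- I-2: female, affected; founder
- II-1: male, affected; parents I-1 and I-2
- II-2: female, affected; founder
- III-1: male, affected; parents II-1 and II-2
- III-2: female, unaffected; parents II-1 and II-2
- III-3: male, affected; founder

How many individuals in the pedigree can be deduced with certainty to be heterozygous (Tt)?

Obligate heterozygotes: II-1 is affected so carries T and passed t to III-2 (tt), so II-1 is Tt; II-2 is affected so carries T and passed t to III-2 (tt), so II-2 is Tt.
Every other individual is either homozygous by phenotype or has at least one consistent homozygous assignment, so the count is 2.

2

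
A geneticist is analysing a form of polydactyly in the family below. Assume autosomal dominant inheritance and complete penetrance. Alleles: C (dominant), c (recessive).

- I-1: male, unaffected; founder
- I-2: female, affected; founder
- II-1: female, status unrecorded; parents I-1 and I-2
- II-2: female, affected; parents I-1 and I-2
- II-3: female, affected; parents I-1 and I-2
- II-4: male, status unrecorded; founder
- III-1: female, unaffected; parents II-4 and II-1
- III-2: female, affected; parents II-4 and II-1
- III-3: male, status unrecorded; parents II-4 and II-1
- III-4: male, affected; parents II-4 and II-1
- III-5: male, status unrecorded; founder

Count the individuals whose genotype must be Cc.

2

Obligate heterozygotes: II-2 is affected so carries C and received c from I-1 (cc), so II-2 is Cc; II-3 is affected so carries C and received c from I-1 (cc), so II-3 is Cc.
Every other individual is either homozygous by phenotype or has at least one consistent homozygous assignment, so the count is 2.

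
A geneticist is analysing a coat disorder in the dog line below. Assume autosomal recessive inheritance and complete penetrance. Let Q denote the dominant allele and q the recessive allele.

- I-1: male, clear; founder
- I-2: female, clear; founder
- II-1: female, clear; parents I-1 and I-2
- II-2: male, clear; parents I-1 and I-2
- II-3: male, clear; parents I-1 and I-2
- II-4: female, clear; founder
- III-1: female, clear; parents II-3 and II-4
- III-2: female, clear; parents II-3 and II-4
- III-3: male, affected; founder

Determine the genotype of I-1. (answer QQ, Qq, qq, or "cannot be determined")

I-1's phenotype allows QQ or Qq, and no parent or child forces a single allele at both positions; consistent genotype assignments exist with I-1 as QQ or Qq.

cannot be determined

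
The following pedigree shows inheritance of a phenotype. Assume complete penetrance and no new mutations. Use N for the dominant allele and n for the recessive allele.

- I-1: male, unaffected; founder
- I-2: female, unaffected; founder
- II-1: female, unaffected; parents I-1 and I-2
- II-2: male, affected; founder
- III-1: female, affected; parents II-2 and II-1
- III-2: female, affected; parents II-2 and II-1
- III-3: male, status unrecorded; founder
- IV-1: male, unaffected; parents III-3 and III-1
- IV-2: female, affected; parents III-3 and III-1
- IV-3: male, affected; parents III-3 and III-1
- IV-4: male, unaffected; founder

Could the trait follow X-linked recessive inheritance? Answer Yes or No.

No

Under X-linked recessive, IV-1 (unaffected, male) cannot arise from III-3 (unrecorded) × III-1 (affected).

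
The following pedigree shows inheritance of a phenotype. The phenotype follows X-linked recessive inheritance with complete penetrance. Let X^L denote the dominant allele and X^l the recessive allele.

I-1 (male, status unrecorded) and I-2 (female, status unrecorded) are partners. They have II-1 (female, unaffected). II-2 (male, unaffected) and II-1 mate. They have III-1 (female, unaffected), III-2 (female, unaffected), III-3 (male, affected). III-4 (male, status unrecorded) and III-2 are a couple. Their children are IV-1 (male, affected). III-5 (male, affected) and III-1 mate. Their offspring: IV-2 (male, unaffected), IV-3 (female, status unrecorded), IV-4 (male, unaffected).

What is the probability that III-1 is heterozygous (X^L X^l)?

II-2 is unaffected, so II-2 is X^L Y.
II-1 is unaffected so carries L and passed l to III-2 (X^L X^l, whose L came from II-2), so II-1 is X^L X^l.
Their cross gives offspring ratios 1/2 X^L X^L : 1/2 X^L X^l. Conditioning on III-1 being unaffected, P(X^L X^l) = 1/2 / 1 = 1/2 before taking III-1's own offspring into account.
III-5 is affected, so III-5 is X^l Y.
Now use III-1's offspring. Probability of each recorded status — unaffected son IV-2: 1/2 if III-1 is X^L X^l, 1 if X^L X^L; unaffected son IV-4: 1/2 if III-1 is X^L X^l, 1 if X^L X^L. (IV-3: equally likely either way, so uninformative.)
Bayes: P(X^L X^l) = 1/2·1/4 / (1/2·1/4 + 1/2·1) = 1/5.

1/5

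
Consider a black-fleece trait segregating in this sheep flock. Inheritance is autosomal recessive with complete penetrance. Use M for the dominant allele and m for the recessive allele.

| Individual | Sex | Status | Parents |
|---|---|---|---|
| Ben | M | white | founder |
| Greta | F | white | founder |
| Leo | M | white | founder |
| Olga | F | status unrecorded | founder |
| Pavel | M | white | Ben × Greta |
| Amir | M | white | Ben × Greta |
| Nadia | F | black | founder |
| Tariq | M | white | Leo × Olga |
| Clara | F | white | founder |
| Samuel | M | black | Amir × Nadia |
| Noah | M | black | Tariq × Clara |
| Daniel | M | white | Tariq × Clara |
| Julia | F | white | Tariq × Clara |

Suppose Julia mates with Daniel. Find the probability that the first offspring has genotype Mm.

4/9

Tariq is white so carries M and passed m to Noah (mm), so Tariq is Mm.
Clara is white so carries M and passed m to Noah (mm), so Clara is Mm.
Julia is a white offspring of Tariq (Mm) × Clara (Mm), whose cross gives 1/4 MM : 1/2 Mm : 1/4 mm; conditioning on being white, Julia is MM with probability 1/3, Mm with probability 2/3.
Daniel is a white offspring of Tariq (Mm) × Clara (Mm), whose cross gives 1/4 MM : 1/2 Mm : 1/4 mm; conditioning on being white, Daniel is MM with probability 1/3, Mm with probability 2/3.
Summing over parental genotype combinations, P(offspring has genotype Mm) = 2/9·1/2 + 2/9·1/2 + 4/9·1/2 = 4/9.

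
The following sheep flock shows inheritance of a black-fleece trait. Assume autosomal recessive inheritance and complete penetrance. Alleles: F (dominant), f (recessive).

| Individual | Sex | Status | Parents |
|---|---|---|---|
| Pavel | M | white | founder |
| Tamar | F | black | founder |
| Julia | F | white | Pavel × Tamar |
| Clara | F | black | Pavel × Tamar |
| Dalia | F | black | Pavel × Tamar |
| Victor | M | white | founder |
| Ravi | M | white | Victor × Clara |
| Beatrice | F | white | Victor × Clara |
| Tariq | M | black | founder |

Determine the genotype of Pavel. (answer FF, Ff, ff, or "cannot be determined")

From phenotype alone, Pavel is FF or Ff.
Pavel is white so carries F and passed f to Clara (ff), so Pavel is Ff.

Ff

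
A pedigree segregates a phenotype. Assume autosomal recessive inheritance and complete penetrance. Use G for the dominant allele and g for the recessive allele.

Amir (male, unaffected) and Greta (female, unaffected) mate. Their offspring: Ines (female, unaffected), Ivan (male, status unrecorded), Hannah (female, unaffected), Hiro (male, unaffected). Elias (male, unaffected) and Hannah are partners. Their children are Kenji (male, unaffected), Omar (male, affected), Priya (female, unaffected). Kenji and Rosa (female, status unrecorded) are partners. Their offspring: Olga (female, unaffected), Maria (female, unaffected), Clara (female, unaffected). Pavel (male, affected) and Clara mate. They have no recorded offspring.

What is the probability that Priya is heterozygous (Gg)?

Elias is unaffected so carries G and passed g to Omar (gg), so Elias is Gg.
Hannah is unaffected so carries G and passed g to Omar (gg), so Hannah is Gg.
Their cross gives offspring ratios 1/4 GG : 1/2 Gg : 1/4 gg. Conditioning on Priya being unaffected, P(Gg) = 1/2 / 3/4 = 2/3.

2/3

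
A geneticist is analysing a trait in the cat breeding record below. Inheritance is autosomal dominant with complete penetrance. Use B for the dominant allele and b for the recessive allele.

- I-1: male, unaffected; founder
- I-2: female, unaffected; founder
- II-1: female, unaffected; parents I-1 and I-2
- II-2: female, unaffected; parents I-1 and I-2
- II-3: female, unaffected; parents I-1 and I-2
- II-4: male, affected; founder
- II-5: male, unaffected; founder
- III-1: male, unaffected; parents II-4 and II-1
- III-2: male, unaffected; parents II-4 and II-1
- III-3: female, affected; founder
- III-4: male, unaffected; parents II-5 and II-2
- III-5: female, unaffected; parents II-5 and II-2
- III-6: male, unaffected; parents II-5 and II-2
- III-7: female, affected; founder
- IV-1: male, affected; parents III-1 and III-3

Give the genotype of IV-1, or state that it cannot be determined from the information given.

Bb

From phenotype alone, IV-1 is BB or Bb.
IV-1 is affected so carries B and received b from III-1 (bb), so IV-1 is Bb.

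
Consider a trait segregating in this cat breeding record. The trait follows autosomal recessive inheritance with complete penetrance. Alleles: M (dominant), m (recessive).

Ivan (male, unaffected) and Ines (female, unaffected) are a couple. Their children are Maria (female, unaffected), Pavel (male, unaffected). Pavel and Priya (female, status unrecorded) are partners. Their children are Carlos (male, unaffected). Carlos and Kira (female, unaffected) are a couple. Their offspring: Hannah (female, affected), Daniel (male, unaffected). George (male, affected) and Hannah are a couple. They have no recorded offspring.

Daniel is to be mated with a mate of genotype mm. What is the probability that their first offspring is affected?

Carlos is unaffected so carries M and passed m to Hannah (mm), so Carlos is Mm.
Kira is unaffected so carries M and passed m to Hannah (mm), so Kira is Mm.
Daniel is an unaffected offspring of Carlos (Mm) × Kira (Mm), whose cross gives 1/4 MM : 1/2 Mm : 1/4 mm; conditioning on being unaffected, Daniel is MM with probability 1/3, Mm with probability 2/3.
Summing over parental genotype combinations, P(offspring is affected) = 2/3·1/2 = 1/3.

1/3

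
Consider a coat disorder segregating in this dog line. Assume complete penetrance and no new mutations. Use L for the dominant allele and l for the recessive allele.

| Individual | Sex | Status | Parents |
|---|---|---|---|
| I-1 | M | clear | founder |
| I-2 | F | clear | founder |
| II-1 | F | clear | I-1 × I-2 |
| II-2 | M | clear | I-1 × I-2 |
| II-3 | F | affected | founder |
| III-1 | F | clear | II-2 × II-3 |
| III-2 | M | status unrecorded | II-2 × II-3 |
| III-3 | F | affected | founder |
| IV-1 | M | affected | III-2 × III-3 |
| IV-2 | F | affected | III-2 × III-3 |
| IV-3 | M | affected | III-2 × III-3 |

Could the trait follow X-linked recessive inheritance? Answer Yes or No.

A consistent assignment under X-linked recessive exists: I-1 X^L Y, I-2 X^L X^L, II-1 X^L X^L, II-2 X^L Y, II-3 X^l X^l, III-1 X^L X^l, III-2 X^l Y, III-3 X^l X^l, IV-1 X^l Y, IV-2 X^l X^l, IV-3 X^l Y.
In this assignment every recorded phenotype matches its genotype and every non-founder's genotype is obtainable from its parents' genotypes, so the pedigree is consistent.

Yes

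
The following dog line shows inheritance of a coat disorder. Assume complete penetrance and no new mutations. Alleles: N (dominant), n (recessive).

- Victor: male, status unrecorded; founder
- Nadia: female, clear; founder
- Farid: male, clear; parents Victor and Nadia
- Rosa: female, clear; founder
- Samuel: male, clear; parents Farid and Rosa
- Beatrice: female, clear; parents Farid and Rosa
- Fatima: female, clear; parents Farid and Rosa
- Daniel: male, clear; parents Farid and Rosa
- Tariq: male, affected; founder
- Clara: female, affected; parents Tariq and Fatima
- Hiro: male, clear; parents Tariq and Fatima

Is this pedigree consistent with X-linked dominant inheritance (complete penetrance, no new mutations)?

Yes

A consistent assignment under X-linked dominant exists: Victor X^N Y, Nadia X^n X^n, Farid X^n Y, Rosa X^n X^n, Samuel X^n Y, Beatrice X^n X^n, Fatima X^n X^n, Daniel X^n Y, Tariq X^N Y, Clara X^N X^n, Hiro X^n Y.
In this assignment every recorded phenotype matches its genotype and every non-founder's genotype is obtainable from its parents' genotypes, so the pedigree is consistent.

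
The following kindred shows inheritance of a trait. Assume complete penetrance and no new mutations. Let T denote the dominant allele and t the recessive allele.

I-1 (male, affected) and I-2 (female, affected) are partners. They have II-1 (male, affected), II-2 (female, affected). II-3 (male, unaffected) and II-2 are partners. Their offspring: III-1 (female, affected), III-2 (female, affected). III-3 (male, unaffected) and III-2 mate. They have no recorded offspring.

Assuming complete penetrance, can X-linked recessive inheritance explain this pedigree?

No

Under X-linked recessive, III-1 (affected, female) cannot arise from II-3 (unaffected) × II-2 (affected).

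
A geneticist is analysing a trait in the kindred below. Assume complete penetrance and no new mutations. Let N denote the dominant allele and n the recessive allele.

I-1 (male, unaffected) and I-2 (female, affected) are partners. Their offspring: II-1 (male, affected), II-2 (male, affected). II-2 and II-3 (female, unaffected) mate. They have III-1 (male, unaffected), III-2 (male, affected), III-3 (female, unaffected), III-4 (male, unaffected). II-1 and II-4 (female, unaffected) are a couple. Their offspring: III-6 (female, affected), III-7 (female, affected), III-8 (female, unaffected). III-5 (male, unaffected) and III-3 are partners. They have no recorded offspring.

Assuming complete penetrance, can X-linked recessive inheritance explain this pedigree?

A consistent assignment under X-linked recessive exists: I-1 X^N Y, I-2 X^n X^n, II-1 X^n Y, II-2 X^n Y, II-3 X^N X^n, II-4 X^N X^n, III-1 X^N Y, III-2 X^n Y, III-3 X^N X^n, III-4 X^N Y, III-5 X^N Y, III-6 X^n X^n, III-7 X^n X^n, III-8 X^N X^n.
In this assignment every recorded phenotype matches its genotype and every non-founder's genotype is obtainable from its parents' genotypes, so the pedigree is consistent.

Yes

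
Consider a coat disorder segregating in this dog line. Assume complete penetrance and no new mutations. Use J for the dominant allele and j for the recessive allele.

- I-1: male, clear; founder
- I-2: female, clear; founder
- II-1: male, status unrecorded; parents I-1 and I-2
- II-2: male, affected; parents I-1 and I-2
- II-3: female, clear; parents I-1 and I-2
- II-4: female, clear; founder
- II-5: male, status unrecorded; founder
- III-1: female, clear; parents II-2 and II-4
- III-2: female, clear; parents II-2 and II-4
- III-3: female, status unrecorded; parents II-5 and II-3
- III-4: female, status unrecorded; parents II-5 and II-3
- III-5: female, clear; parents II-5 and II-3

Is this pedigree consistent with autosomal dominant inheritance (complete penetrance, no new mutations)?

Under autosomal dominant, II-2 (affected, male) cannot arise from I-1 (clear) × I-2 (clear).

No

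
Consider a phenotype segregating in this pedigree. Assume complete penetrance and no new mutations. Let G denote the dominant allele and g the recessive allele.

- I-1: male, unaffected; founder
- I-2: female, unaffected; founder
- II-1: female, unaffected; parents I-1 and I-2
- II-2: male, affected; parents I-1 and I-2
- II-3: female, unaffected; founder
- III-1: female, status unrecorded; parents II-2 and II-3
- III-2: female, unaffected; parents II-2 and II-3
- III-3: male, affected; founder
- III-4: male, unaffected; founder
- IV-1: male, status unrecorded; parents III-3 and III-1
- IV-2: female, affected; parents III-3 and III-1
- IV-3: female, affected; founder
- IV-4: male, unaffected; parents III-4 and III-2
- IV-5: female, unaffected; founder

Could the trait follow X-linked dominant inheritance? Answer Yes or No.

No

Under X-linked dominant, II-2 (affected, male) cannot arise from I-1 (unaffected) × I-2 (unaffected).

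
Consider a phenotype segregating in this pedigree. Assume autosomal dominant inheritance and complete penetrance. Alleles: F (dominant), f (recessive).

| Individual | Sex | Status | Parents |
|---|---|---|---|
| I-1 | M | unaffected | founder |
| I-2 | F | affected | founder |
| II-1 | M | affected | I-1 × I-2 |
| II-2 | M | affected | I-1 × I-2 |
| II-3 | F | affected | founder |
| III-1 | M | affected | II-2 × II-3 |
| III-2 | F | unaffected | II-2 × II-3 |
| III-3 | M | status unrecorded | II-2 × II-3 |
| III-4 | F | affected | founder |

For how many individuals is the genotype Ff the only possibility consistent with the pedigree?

3

Obligate heterozygotes: II-1 is affected so carries F and received f from I-1 (ff), so II-1 is Ff; II-2 is affected so carries F and received f from I-1 (ff), so II-2 is Ff; II-3 is affected so carries F and passed f to III-2 (ff), so II-3 is Ff.
Every other individual is either homozygous by phenotype or has at least one consistent homozygous assignment, so the count is 3.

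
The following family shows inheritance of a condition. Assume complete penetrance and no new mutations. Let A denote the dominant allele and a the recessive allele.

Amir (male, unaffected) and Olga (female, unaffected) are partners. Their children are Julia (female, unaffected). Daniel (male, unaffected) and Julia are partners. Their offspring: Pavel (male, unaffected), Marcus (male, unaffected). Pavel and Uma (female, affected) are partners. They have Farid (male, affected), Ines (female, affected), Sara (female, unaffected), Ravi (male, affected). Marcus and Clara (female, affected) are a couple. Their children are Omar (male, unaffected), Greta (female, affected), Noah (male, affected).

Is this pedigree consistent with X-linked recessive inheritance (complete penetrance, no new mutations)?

Under X-linked recessive, Ines (affected, female) cannot arise from Pavel (unaffected) × Uma (affected).

No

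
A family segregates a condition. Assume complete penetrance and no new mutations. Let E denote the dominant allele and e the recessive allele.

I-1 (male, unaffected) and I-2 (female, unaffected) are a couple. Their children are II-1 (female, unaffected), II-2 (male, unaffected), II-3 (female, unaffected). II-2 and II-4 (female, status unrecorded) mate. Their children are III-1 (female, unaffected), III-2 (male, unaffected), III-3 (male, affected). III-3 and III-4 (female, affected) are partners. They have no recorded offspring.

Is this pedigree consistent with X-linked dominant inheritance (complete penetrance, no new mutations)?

A consistent assignment under X-linked dominant exists: I-1 X^e Y, I-2 X^e X^e, II-1 X^e X^e, II-2 X^e Y, II-3 X^e X^e, II-4 X^E X^e, III-1 X^e X^e, III-2 X^e Y, III-3 X^E Y, III-4 X^E X^E.
In this assignment every recorded phenotype matches its genotype and every non-founder's genotype is obtainable from its parents' genotypes, so the pedigree is consistent.

Yes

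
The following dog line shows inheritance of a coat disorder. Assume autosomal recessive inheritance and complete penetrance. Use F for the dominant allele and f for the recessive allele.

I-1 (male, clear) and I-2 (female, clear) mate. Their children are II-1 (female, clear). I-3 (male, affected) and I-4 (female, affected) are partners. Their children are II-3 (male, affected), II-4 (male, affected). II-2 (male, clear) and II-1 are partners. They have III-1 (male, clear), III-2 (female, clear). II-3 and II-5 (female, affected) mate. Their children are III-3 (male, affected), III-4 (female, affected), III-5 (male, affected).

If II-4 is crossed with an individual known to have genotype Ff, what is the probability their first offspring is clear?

1/2

II-4 is affected, so II-4 is ff.
The cross gives 1/2 Ff : 1/2 ff, so P(offspring is clear) = 1/2.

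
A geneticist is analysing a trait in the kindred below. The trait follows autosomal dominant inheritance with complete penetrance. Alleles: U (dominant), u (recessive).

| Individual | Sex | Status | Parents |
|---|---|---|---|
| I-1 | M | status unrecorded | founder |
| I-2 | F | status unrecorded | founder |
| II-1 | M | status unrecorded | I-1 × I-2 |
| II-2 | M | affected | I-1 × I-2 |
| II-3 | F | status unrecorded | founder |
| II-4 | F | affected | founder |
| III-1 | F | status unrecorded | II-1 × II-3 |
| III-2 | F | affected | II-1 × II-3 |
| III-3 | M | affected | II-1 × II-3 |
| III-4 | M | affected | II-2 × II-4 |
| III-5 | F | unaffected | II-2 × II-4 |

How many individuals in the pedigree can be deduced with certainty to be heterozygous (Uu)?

2

Obligate heterozygotes: II-2 is affected so carries U and passed u to III-5 (uu), so II-2 is Uu; II-4 is affected so carries U and passed u to III-5 (uu), so II-4 is Uu.
Every other individual is either homozygous by phenotype or has at least one consistent homozygous assignment, so the count is 2.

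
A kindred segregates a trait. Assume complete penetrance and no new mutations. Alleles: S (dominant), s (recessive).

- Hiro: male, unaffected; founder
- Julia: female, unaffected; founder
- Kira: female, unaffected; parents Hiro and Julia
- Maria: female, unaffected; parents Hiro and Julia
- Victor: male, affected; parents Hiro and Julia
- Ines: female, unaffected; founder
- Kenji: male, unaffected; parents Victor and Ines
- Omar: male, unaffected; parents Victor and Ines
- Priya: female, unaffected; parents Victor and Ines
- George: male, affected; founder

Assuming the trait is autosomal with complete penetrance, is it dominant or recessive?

Hiro and Julia are both unaffected yet have an affected child Victor. Under dominance, an affected child requires at least one affected parent, so the trait cannot be dominant.

recessive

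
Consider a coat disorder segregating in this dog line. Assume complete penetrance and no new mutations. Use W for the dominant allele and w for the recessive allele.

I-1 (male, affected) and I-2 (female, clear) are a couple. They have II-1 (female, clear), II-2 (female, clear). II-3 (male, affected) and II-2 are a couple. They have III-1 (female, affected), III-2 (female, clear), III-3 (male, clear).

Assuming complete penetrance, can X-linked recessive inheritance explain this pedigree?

Yes

A consistent assignment under X-linked recessive exists: I-1 X^w Y, I-2 X^W X^W, II-1 X^W X^w, II-2 X^W X^w, II-3 X^w Y, III-1 X^w X^w, III-2 X^W X^w, III-3 X^W Y.
In this assignment every recorded phenotype matches its genotype and every non-founder's genotype is obtainable from its parents' genotypes, so the pedigree is consistent.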